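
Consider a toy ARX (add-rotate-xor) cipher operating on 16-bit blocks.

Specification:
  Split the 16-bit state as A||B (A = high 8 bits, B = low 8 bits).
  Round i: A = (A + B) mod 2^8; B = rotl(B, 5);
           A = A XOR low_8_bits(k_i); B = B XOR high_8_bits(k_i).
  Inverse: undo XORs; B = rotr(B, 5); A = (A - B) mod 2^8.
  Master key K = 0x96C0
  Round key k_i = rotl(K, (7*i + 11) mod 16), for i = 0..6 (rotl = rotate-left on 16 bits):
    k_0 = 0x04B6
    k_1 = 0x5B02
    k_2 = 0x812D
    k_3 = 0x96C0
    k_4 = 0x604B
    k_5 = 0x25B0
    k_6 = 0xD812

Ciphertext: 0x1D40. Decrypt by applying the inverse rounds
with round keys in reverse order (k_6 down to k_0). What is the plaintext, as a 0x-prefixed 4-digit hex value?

0xA12B

s_0 = ciphertext = 0x1D40
s_1 = InvRound(s_0, k_6) = 0x4BC4
s_2 = InvRound(s_1, k_5) = 0xEC0F
s_3 = InvRound(s_2, k_4) = 0x2C7B
s_4 = InvRound(s_3, k_3) = 0x7D6F
s_5 = InvRound(s_4, k_2) = 0xD977
s_6 = InvRound(s_5, k_1) = 0x7A61
s_7 = InvRound(s_6, k_0) = 0xA12B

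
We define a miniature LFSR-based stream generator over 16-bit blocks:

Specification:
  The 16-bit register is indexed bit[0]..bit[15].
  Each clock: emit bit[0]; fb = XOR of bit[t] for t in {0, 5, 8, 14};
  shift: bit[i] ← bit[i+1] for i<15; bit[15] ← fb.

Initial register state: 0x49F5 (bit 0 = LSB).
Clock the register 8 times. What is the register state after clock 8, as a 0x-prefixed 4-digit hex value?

0x9A49

reg_0 = 0x49F5
clock 1: out=1, reg = 0x24FA
clock 2: out=0, reg = 0x927D
clock 3: out=1, reg = 0x493E
clock 4: out=0, reg = 0xA49F
clock 5: out=1, reg = 0xD24F
clock 6: out=1, reg = 0x6927
clock 7: out=1, reg = 0x3493
clock 8: out=1, reg = 0x9A49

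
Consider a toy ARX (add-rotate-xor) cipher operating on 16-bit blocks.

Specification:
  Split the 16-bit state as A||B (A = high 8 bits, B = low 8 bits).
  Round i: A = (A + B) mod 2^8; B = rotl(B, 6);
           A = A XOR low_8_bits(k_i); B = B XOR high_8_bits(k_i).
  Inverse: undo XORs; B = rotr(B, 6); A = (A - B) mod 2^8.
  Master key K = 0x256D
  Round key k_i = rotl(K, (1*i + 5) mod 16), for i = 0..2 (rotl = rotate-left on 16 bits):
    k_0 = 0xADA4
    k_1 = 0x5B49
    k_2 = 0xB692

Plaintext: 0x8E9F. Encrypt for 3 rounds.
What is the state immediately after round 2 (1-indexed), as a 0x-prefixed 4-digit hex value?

0x9AC9

s_0 = plaintext = 0x8E9F
s_1 = Round(s_0, k_0) = 0x894A
s_2 = Round(s_1, k_1) = 0x9AC9
s_3 = Round(s_2, k_2) = 0xF1C4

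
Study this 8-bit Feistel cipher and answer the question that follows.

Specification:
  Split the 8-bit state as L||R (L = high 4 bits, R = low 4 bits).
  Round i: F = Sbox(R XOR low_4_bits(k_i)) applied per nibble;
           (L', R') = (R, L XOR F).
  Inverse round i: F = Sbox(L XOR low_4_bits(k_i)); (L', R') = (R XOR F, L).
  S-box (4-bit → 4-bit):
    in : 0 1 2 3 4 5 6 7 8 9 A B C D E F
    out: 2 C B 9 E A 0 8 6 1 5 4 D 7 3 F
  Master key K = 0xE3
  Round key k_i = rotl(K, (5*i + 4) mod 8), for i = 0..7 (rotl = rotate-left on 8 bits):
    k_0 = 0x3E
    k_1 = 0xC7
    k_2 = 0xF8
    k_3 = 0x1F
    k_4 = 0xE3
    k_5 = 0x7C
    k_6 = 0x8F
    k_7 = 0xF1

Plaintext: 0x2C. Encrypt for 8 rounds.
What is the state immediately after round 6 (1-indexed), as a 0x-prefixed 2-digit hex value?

s_0 = plaintext = 0x2C
s_1 = Round(s_0, k_0) = 0xC9
s_2 = Round(s_1, k_1) = 0x9F
s_3 = Round(s_2, k_2) = 0xF1
s_4 = Round(s_3, k_3) = 0x1C
s_5 = Round(s_4, k_4) = 0xCE
s_6 = Round(s_5, k_5) = 0xE7
s_7 = Round(s_6, k_6) = 0x78
s_8 = Round(s_7, k_7) = 0x86

0xE7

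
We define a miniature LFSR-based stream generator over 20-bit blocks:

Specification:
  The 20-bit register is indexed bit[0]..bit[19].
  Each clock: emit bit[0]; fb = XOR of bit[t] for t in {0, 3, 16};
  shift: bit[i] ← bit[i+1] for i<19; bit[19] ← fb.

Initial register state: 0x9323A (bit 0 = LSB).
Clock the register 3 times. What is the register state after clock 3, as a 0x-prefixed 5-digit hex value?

0x92647

reg_0 = 0x9323A
clock 1: out=0, reg = 0x4991D
clock 2: out=1, reg = 0x24C8E
clock 3: out=0, reg = 0x92647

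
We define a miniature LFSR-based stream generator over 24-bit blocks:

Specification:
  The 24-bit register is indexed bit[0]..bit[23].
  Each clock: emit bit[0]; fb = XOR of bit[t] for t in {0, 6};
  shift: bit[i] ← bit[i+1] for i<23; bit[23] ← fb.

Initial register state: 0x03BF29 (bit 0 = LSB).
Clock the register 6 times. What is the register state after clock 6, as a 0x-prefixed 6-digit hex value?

0x540EFC

reg_0 = 0x03BF29
clock 1: out=1, reg = 0x81DF94
clock 2: out=0, reg = 0x40EFCA
clock 3: out=0, reg = 0xA077E5
clock 4: out=1, reg = 0x503BF2
clock 5: out=0, reg = 0xA81DF9
clock 6: out=1, reg = 0x540EFC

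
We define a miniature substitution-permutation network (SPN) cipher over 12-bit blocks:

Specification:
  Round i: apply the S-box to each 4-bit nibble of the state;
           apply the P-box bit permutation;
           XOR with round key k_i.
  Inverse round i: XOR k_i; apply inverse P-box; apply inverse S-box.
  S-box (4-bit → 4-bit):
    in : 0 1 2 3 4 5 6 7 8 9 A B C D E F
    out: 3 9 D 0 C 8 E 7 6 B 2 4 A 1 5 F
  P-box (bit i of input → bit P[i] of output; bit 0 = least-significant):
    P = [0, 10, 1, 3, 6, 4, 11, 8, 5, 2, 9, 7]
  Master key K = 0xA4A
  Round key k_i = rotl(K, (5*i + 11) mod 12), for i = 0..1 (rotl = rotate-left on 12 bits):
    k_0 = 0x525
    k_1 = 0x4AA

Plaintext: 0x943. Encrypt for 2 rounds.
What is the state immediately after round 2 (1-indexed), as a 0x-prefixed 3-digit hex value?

0xC37

s_0 = plaintext = 0x943
s_1 = Round(s_0, k_0) = 0xC81
s_2 = Round(s_1, k_1) = 0xC37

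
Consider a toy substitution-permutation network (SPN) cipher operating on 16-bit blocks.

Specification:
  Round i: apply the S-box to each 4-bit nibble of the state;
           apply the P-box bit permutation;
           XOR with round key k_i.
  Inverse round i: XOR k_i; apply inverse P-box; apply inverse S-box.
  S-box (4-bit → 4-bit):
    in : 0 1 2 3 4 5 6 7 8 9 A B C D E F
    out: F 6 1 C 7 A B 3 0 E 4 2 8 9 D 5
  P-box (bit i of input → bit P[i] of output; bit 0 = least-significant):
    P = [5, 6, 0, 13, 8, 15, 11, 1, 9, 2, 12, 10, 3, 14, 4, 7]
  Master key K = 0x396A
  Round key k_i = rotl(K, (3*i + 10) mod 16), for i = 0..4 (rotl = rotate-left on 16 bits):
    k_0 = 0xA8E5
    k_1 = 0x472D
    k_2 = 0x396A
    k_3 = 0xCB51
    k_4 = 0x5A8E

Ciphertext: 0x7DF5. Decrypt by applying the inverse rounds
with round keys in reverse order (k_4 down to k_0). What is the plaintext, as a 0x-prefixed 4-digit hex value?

0x4428

s_0 = ciphertext = 0x7DF5
s_1 = InvRound(s_0, k_4) = 0xFDD0
s_2 = InvRound(s_1, k_3) = 0xCE83
s_3 = InvRound(s_2, k_2) = 0x6E70
s_4 = InvRound(s_3, k_1) = 0xFBF9
s_5 = InvRound(s_4, k_0) = 0x4428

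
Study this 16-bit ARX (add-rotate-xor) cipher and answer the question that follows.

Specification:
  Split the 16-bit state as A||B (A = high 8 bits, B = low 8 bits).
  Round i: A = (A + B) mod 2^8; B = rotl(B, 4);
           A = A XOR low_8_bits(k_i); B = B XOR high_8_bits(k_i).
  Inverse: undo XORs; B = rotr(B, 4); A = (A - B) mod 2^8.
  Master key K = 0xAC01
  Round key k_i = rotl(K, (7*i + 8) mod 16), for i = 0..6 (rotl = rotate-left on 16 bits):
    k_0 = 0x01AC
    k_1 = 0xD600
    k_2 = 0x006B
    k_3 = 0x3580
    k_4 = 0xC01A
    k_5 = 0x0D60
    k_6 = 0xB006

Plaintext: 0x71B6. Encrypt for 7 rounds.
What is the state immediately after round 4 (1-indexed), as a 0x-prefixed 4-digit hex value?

s_0 = plaintext = 0x71B6
s_1 = Round(s_0, k_0) = 0x8B6A
s_2 = Round(s_1, k_1) = 0xF570
s_3 = Round(s_2, k_2) = 0x0E07
s_4 = Round(s_3, k_3) = 0x9545
s_5 = Round(s_4, k_4) = 0xC094
s_6 = Round(s_5, k_5) = 0x3444
s_7 = Round(s_6, k_6) = 0x7EF4

0x9545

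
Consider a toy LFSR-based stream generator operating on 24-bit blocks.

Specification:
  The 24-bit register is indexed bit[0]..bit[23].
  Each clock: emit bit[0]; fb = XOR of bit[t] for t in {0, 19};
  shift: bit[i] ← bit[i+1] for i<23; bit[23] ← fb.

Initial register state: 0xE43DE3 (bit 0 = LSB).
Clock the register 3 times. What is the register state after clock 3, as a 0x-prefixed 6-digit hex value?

0xFC87BC

reg_0 = 0xE43DE3
clock 1: out=1, reg = 0xF21EF1
clock 2: out=1, reg = 0xF90F78
clock 3: out=0, reg = 0xFC87BC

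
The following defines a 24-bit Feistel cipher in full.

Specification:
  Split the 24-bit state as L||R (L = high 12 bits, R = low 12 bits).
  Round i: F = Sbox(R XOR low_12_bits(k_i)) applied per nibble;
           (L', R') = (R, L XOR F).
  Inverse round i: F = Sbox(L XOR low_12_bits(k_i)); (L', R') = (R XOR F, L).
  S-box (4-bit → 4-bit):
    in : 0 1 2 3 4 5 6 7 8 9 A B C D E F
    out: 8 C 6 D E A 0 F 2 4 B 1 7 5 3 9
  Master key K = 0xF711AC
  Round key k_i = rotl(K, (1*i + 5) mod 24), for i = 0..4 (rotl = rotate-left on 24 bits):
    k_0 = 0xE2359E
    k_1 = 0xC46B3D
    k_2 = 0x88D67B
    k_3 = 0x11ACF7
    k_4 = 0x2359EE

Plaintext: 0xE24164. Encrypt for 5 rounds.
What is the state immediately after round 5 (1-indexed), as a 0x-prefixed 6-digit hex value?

0x70535A

s_0 = plaintext = 0xE24164
s_1 = Round(s_0, k_0) = 0x1640BF
s_2 = Round(s_1, k_1) = 0x0BF042
s_3 = Round(s_2, k_2) = 0x04206B
s_4 = Round(s_3, k_3) = 0x06B705
s_5 = Round(s_4, k_4) = 0x70535A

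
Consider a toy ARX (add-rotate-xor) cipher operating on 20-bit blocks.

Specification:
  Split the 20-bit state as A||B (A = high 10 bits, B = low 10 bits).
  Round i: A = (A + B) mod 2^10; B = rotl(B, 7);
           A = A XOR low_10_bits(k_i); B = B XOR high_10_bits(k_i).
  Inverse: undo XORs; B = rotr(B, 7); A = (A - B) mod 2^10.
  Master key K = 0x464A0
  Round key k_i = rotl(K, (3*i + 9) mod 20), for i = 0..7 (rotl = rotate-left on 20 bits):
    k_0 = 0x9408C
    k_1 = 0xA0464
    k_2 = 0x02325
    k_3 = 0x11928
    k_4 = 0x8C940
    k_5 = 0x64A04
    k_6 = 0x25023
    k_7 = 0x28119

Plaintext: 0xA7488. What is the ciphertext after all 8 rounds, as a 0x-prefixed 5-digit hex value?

s_0 = plaintext = 0xA7488
s_1 = Round(s_0, k_0) = 0xEA641
s_2 = Round(s_1, k_1) = 0x63A49
s_3 = Round(s_2, k_2) = 0x3C8C1
s_4 = Round(s_3, k_3) = 0x26CDE
s_5 = Round(s_4, k_4) = 0x0E529
s_6 = Round(s_5, k_5) = 0xD9937
s_7 = Round(s_6, k_6) = 0x2FB32
s_8 = Round(s_7, k_7) = 0xBA5C6

0xBA5C6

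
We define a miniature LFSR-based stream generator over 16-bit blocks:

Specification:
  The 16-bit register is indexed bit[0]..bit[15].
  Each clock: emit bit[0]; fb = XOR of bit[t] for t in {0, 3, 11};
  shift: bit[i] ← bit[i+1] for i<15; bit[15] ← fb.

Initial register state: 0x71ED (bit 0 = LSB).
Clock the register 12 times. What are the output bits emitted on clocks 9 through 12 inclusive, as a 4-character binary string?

reg_0 = 0x71ED
clock 1: out=1, reg = 0x38F6
clock 2: out=0, reg = 0x9C7B
clock 3: out=1, reg = 0xCE3D
clock 4: out=1, reg = 0xE71E
clock 5: out=0, reg = 0xF38F
clock 6: out=1, reg = 0x79C7
clock 7: out=1, reg = 0x3CE3
clock 8: out=1, reg = 0x1E71
clock 9: out=1, reg = 0x0F38
clock 10: out=0, reg = 0x079C
clock 11: out=0, reg = 0x83CE
clock 12: out=0, reg = 0xC1E7

1000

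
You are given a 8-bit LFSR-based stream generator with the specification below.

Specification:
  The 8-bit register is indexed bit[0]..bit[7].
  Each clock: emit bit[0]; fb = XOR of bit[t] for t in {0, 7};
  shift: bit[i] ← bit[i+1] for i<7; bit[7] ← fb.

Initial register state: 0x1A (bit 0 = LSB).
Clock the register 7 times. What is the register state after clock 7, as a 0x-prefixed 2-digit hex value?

reg_0 = 0x1A
clock 1: out=0, reg = 0x0D
clock 2: out=1, reg = 0x86
clock 3: out=0, reg = 0xC3
clock 4: out=1, reg = 0x61
clock 5: out=1, reg = 0xB0
clock 6: out=0, reg = 0xD8
clock 7: out=0, reg = 0xEC

0xEC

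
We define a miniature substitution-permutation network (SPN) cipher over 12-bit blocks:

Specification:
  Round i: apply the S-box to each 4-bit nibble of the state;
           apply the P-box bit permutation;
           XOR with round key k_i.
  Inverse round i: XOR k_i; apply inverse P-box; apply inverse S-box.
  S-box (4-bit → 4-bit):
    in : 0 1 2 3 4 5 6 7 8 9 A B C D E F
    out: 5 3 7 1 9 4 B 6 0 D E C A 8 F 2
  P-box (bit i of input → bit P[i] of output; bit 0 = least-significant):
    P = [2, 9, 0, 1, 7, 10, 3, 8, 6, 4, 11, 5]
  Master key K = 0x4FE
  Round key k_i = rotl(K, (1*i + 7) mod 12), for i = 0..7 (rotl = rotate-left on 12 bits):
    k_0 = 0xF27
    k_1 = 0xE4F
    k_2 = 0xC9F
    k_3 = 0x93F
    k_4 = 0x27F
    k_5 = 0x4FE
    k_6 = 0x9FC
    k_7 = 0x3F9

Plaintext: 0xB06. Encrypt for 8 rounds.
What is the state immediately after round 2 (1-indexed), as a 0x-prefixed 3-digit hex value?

s_0 = plaintext = 0xB06
s_1 = Round(s_0, k_0) = 0x589
s_2 = Round(s_1, k_1) = 0x648
s_3 = Round(s_2, k_2) = 0xD6F
s_4 = Round(s_3, k_3) = 0xE9F
s_5 = Round(s_4, k_4) = 0x987
s_6 = Round(s_5, k_5) = 0xE9F
s_7 = Round(s_6, k_6) = 0x204
s_8 = Round(s_7, k_7) = 0xB27

0x648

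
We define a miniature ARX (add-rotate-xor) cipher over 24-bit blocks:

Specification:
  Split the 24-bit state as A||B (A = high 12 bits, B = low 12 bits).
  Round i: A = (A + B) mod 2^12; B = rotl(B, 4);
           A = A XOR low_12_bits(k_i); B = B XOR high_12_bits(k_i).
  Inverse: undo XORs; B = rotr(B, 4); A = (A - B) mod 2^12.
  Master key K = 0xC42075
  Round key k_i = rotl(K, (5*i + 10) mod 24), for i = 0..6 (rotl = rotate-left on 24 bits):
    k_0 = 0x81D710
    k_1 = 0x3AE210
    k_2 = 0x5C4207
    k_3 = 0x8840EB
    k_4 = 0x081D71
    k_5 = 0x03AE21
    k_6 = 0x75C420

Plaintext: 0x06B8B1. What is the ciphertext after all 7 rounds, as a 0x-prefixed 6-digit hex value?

0x0A6C0A

s_0 = plaintext = 0x06B8B1
s_1 = Round(s_0, k_0) = 0xE0C305
s_2 = Round(s_1, k_1) = 0x3013FD
s_3 = Round(s_2, k_2) = 0x4F9A17
s_4 = Round(s_3, k_3) = 0xFFB9FE
s_5 = Round(s_4, k_4) = 0x488F68
s_6 = Round(s_5, k_5) = 0xDD16B5
s_7 = Round(s_6, k_6) = 0x0A6C0A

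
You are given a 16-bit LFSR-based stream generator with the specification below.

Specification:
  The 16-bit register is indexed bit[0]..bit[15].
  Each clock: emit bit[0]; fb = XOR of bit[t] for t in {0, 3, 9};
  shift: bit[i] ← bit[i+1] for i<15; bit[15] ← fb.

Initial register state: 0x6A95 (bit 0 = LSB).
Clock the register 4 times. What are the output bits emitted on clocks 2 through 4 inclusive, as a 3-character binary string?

010

reg_0 = 0x6A95
clock 1: out=1, reg = 0x354A
clock 2: out=0, reg = 0x9AA5
clock 3: out=1, reg = 0x4D52
clock 4: out=0, reg = 0x26A9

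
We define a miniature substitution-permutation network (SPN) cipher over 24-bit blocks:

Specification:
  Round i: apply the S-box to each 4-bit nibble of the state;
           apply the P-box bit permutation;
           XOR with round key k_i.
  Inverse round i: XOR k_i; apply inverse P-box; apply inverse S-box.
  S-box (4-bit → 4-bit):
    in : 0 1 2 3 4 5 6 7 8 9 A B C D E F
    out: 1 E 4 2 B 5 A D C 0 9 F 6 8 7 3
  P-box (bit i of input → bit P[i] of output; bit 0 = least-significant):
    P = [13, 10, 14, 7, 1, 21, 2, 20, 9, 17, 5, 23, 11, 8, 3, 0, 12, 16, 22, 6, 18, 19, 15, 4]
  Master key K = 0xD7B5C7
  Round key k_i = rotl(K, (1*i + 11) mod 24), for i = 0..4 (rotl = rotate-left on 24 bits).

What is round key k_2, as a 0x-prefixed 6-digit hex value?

0xB8FAF6

K = 0xD7B5C7
k_0 = rotl(K, (1*0+11) mod 24) = rotl(K, 11) = 0xAE3EBD
k_1 = rotl(K, (1*1+11) mod 24) = rotl(K, 12) = 0x5C7D7B
k_2 = rotl(K, (1*2+11) mod 24) = rotl(K, 13) = 0xB8FAF6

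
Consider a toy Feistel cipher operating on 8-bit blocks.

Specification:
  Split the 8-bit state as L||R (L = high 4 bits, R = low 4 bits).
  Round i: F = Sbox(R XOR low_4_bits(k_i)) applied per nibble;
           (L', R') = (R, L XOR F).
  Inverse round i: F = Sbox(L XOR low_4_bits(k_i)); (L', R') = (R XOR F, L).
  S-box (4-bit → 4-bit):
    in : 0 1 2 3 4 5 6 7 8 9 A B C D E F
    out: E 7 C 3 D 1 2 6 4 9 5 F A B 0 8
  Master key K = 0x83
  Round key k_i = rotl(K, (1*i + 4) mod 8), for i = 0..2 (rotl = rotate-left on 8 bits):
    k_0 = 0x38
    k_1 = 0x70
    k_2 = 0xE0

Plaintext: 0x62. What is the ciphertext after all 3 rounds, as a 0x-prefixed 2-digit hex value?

s_0 = plaintext = 0x62
s_1 = Round(s_0, k_0) = 0x23
s_2 = Round(s_1, k_1) = 0x31
s_3 = Round(s_2, k_2) = 0x14

0x14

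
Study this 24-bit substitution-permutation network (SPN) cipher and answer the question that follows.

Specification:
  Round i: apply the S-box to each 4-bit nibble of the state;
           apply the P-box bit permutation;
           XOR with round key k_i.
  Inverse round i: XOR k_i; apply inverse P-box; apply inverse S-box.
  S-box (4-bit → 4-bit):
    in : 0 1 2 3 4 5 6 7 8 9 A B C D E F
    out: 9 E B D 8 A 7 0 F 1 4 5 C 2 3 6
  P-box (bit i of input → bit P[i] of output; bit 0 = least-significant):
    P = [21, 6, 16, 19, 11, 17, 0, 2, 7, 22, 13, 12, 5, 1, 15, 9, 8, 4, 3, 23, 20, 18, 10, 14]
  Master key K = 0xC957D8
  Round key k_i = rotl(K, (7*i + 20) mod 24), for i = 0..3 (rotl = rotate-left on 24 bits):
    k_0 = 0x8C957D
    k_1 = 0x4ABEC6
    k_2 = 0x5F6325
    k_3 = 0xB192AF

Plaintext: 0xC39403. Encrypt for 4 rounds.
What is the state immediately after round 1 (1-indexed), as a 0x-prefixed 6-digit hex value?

s_0 = plaintext = 0xC39403
s_1 = Round(s_0, k_0) = 0x25C851
s_2 = Round(s_1, k_1) = 0x954C12
s_3 = Round(s_2, k_2) = 0xE55170
s_4 = Round(s_3, k_3) = 0x4DA0BD

0x25C851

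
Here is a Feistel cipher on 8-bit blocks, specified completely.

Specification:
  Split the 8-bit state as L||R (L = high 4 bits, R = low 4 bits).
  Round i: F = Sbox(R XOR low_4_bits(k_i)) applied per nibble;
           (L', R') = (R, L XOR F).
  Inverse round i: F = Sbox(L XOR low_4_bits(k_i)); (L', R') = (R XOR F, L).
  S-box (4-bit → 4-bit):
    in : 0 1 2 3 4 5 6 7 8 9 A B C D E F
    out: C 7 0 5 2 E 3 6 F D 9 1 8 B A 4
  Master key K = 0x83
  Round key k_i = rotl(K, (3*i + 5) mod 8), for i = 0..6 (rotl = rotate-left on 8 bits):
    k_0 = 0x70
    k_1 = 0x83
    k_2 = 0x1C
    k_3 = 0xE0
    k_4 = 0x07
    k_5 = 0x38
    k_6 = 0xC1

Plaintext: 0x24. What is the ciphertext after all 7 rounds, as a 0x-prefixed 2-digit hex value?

s_0 = plaintext = 0x24
s_1 = Round(s_0, k_0) = 0x40
s_2 = Round(s_1, k_1) = 0x01
s_3 = Round(s_2, k_2) = 0x1B
s_4 = Round(s_3, k_3) = 0xB0
s_5 = Round(s_4, k_4) = 0x0D
s_6 = Round(s_5, k_5) = 0xDE
s_7 = Round(s_6, k_6) = 0xE9

0xE9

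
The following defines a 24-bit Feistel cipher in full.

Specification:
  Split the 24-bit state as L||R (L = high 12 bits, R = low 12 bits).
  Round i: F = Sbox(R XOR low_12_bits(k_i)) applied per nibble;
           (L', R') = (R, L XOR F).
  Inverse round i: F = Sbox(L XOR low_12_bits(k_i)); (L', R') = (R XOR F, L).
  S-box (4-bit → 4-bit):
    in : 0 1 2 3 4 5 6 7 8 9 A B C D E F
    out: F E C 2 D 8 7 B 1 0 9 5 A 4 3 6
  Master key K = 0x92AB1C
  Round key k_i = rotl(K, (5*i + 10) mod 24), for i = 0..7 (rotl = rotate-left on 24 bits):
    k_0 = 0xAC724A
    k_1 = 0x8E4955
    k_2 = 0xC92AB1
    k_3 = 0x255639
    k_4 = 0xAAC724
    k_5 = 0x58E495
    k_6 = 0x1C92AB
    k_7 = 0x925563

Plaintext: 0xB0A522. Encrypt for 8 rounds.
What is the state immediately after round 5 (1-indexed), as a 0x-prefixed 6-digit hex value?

0xA4528A

s_0 = plaintext = 0xB0A522
s_1 = Round(s_0, k_0) = 0x52207B
s_2 = Round(s_1, k_1) = 0x07B5E1
s_3 = Round(s_2, k_2) = 0x5E16F4
s_4 = Round(s_3, k_3) = 0x6F4A45
s_5 = Round(s_4, k_4) = 0xA4528A
s_6 = Round(s_5, k_5) = 0x28ADA3
s_7 = Round(s_6, k_6) = 0xDA347B
s_8 = Round(s_7, k_7) = 0x47B342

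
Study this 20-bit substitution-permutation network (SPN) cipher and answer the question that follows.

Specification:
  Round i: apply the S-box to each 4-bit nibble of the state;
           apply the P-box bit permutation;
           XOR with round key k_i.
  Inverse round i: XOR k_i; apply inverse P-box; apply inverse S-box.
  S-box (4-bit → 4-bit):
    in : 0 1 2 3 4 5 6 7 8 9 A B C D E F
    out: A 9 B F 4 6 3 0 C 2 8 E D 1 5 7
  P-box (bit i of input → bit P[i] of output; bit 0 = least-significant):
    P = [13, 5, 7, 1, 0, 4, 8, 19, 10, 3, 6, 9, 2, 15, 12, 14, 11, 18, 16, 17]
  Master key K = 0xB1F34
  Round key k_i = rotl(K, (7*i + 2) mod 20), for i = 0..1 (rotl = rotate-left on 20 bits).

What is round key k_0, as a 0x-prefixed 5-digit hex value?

0xC7CD2

K = 0xB1F34
k_0 = rotl(K, (7*0+2) mod 20) = rotl(K, 2) = 0xC7CD2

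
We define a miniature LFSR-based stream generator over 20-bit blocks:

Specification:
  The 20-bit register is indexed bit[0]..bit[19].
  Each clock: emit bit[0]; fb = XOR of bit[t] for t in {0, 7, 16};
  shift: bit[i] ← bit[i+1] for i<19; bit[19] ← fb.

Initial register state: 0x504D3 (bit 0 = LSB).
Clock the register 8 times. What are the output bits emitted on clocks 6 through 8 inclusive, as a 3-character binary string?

011

reg_0 = 0x504D3
clock 1: out=1, reg = 0xA8269
clock 2: out=1, reg = 0xD4134
clock 3: out=0, reg = 0xEA09A
clock 4: out=0, reg = 0xF504D
clock 5: out=1, reg = 0x7A826
clock 6: out=0, reg = 0xBD413
clock 7: out=1, reg = 0x5EA09
clock 8: out=1, reg = 0x2F504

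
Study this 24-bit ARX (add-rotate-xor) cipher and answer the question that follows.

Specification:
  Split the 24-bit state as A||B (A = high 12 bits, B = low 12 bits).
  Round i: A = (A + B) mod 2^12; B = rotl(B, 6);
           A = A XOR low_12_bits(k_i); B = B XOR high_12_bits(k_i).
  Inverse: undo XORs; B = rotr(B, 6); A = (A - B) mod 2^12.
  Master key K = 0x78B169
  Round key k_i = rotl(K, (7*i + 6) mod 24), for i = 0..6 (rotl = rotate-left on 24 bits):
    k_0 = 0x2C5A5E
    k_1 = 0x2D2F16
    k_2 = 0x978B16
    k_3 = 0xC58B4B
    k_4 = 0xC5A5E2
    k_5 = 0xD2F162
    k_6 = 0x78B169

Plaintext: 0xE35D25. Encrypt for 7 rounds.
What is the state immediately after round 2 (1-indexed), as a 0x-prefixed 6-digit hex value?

0x3A3EBC

s_0 = plaintext = 0xE35D25
s_1 = Round(s_0, k_0) = 0x104BB1
s_2 = Round(s_1, k_1) = 0x3A3EBC
s_3 = Round(s_2, k_2) = 0x949642
s_4 = Round(s_3, k_3) = 0x4C0CC1
s_5 = Round(s_4, k_4) = 0x463C29
s_6 = Round(s_5, k_5) = 0x1EE75F
s_7 = Round(s_6, k_6) = 0x824056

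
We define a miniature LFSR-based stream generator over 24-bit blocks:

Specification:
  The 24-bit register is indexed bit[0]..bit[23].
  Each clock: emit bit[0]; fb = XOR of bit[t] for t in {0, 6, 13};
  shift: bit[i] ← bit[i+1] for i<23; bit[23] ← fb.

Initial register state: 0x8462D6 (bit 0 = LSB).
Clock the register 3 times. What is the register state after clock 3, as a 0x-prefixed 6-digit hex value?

reg_0 = 0x8462D6
clock 1: out=0, reg = 0x42316B
clock 2: out=1, reg = 0xA118B5
clock 3: out=1, reg = 0xD08C5A

0xD08C5A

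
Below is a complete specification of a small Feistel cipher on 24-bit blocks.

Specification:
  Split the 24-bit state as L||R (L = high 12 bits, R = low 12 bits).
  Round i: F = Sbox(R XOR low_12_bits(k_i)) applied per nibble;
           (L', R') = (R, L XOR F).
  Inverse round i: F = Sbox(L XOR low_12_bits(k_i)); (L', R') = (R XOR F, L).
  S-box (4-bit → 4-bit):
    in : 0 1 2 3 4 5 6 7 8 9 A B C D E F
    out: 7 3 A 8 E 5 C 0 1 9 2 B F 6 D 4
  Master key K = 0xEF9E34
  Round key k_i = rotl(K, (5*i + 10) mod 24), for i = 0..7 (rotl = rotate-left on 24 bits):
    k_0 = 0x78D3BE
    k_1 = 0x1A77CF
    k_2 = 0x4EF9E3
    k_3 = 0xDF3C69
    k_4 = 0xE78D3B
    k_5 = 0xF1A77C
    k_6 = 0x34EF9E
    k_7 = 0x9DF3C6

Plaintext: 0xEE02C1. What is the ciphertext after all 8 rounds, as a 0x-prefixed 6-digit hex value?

s_0 = plaintext = 0xEE02C1
s_1 = Round(s_0, k_0) = 0x2C1DE4
s_2 = Round(s_1, k_1) = 0xDE406A
s_3 = Round(s_2, k_2) = 0x06A4FD
s_4 = Round(s_3, k_3) = 0x4FD1F4
s_5 = Round(s_4, k_4) = 0x1F4B09
s_6 = Round(s_5, k_5) = 0xB09EF1
s_7 = Round(s_6, k_6) = 0xEF18CD
s_8 = Round(s_7, k_7) = 0x8CD58A

0x8CD58A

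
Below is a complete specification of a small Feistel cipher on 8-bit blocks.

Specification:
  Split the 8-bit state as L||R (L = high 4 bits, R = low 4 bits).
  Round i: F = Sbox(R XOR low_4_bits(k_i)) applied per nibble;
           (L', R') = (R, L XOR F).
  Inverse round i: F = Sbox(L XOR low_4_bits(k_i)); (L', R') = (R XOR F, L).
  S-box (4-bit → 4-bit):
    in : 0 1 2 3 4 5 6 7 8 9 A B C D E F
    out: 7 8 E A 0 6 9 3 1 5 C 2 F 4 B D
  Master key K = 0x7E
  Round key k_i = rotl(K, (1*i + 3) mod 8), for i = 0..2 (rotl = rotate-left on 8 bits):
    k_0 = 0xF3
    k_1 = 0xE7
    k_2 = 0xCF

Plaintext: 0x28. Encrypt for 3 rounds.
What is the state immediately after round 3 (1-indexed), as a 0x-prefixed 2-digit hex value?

s_0 = plaintext = 0x28
s_1 = Round(s_0, k_0) = 0x80
s_2 = Round(s_1, k_1) = 0x0B
s_3 = Round(s_2, k_2) = 0xB0

0xB0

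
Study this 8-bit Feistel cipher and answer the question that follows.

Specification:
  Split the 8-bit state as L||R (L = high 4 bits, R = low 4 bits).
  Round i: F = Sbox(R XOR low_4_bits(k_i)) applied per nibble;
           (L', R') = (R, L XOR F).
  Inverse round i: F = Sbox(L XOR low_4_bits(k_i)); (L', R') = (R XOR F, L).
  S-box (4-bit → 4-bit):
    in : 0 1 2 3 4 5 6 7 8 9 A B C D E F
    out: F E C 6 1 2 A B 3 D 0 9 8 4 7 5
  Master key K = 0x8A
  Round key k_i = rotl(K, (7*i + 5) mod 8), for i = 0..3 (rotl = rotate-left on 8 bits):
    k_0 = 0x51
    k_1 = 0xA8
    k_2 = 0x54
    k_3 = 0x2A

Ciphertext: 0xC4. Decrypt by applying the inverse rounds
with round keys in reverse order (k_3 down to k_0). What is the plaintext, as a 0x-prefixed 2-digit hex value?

s_0 = ciphertext = 0xC4
s_1 = InvRound(s_0, k_3) = 0xEC
s_2 = InvRound(s_1, k_2) = 0xCE
s_3 = InvRound(s_2, k_1) = 0xFC
s_4 = InvRound(s_3, k_0) = 0xBF

0xBF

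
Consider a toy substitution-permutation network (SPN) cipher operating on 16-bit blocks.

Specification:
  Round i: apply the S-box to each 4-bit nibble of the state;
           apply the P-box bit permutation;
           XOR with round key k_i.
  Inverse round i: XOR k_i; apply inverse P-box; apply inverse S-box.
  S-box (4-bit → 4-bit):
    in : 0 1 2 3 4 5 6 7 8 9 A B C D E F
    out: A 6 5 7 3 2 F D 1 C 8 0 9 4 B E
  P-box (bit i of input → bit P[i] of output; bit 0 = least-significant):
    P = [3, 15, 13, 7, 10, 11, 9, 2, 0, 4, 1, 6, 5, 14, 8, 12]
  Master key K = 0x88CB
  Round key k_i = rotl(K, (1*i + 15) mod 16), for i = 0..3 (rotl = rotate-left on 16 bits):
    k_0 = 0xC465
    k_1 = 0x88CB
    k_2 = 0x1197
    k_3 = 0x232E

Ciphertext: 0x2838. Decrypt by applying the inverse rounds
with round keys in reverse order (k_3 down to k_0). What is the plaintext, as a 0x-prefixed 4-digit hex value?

s_0 = ciphertext = 0x2838
s_1 = InvRound(s_0, k_3) = 0xD1FB
s_2 = InvRound(s_1, k_2) = 0x4AA4
s_3 = InvRound(s_2, k_1) = 0x4794
s_4 = InvRound(s_3, k_0) = 0x2ED0

0x2ED0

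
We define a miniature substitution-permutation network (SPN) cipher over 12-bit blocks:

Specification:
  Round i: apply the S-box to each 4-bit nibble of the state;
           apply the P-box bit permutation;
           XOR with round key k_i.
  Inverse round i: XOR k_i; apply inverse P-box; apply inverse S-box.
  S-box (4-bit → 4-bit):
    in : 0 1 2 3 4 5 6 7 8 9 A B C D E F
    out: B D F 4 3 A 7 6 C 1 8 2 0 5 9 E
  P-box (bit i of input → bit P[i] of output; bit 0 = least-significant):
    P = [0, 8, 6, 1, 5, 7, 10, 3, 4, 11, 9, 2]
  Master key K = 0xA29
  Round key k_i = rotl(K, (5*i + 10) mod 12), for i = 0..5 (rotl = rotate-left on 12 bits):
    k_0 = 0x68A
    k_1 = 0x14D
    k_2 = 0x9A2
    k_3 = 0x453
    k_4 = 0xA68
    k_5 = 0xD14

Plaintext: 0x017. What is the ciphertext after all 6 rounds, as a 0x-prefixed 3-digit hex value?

s_0 = plaintext = 0x017
s_1 = Round(s_0, k_0) = 0xBF6
s_2 = Round(s_1, k_1) = 0xC84
s_3 = Round(s_2, k_2) = 0xCAB
s_4 = Round(s_3, k_3) = 0x55B
s_5 = Round(s_4, k_4) = 0x3E4
s_6 = Round(s_5, k_5) = 0xE3D

0xE3D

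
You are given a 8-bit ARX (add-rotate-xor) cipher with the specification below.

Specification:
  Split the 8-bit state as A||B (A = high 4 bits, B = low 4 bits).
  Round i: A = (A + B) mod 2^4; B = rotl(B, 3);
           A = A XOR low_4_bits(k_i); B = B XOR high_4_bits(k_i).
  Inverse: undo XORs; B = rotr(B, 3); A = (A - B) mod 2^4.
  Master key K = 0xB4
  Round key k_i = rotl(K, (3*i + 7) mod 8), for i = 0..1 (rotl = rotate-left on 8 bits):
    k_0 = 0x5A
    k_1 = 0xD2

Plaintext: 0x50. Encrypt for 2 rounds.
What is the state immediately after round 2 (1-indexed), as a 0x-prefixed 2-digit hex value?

0x67

s_0 = plaintext = 0x50
s_1 = Round(s_0, k_0) = 0xF5
s_2 = Round(s_1, k_1) = 0x67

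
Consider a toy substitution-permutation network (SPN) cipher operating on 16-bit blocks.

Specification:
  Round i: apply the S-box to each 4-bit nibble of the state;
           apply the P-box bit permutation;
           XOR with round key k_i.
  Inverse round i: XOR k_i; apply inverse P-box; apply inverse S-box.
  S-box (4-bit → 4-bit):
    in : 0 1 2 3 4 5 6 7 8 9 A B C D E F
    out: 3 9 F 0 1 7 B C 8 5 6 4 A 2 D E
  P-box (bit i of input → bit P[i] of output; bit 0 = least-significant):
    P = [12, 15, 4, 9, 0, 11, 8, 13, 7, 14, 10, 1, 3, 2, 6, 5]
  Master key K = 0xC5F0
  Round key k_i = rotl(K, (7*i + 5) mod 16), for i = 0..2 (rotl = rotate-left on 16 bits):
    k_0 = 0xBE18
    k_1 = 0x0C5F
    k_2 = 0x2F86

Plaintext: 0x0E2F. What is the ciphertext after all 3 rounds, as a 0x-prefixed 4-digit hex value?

0x9A79

s_0 = plaintext = 0x0E2F
s_1 = Round(s_0, k_0) = 0x1187
s_2 = Round(s_1, k_1) = 0x2EE5
s_3 = Round(s_2, k_2) = 0x9A79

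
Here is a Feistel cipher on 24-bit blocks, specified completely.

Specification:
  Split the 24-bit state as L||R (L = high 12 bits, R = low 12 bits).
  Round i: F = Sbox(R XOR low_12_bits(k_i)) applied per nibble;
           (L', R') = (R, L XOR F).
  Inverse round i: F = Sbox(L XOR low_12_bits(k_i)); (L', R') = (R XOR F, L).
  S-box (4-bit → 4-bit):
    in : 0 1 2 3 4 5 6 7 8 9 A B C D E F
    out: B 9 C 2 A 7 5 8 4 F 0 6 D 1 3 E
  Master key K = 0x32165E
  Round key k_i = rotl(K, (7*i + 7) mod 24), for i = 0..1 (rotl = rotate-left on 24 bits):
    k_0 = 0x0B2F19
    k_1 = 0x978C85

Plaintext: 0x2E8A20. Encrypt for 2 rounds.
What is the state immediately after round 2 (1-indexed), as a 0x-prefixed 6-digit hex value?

0x5C758C

s_0 = plaintext = 0x2E8A20
s_1 = Round(s_0, k_0) = 0xA205C7
s_2 = Round(s_1, k_1) = 0x5C758C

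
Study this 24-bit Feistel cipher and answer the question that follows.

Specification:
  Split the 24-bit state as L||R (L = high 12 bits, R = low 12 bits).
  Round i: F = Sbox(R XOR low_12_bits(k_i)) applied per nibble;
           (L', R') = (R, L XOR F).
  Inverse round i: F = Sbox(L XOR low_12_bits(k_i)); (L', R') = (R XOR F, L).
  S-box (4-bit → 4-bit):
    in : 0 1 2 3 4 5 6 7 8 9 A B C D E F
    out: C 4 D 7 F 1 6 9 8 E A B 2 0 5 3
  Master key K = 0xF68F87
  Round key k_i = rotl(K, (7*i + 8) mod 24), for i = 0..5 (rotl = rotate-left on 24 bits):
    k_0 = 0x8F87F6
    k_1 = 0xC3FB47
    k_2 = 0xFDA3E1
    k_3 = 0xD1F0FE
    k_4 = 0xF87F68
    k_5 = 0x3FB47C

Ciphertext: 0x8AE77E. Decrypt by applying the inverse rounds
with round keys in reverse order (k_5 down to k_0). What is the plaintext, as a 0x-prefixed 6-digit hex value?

0x48959A

s_0 = ciphertext = 0x8AE77E
s_1 = InvRound(s_0, k_5) = 0x5738AE
s_2 = InvRound(s_1, k_4) = 0x2E5573
s_3 = InvRound(s_2, k_3) = 0x8382E5
s_4 = InvRound(s_3, k_2) = 0x9EB838
s_5 = InvRound(s_4, k_1) = 0x59A9EB
s_6 = InvRound(s_5, k_0) = 0x48959A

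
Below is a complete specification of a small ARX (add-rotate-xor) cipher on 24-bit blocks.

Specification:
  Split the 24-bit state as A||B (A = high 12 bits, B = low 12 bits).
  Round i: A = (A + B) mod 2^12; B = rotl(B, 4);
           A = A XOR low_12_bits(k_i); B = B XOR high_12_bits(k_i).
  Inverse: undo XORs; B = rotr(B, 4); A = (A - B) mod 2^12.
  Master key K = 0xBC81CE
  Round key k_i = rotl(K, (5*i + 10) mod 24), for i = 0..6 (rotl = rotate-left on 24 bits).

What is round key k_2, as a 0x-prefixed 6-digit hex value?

K = 0xBC81CE
k_0 = rotl(K, (5*0+10) mod 24) = rotl(K, 10) = 0x073AF2
k_1 = rotl(K, (5*1+10) mod 24) = rotl(K, 15) = 0xE75E40
k_2 = rotl(K, (5*2+10) mod 24) = rotl(K, 20) = 0xEBC81C

0xEBC81C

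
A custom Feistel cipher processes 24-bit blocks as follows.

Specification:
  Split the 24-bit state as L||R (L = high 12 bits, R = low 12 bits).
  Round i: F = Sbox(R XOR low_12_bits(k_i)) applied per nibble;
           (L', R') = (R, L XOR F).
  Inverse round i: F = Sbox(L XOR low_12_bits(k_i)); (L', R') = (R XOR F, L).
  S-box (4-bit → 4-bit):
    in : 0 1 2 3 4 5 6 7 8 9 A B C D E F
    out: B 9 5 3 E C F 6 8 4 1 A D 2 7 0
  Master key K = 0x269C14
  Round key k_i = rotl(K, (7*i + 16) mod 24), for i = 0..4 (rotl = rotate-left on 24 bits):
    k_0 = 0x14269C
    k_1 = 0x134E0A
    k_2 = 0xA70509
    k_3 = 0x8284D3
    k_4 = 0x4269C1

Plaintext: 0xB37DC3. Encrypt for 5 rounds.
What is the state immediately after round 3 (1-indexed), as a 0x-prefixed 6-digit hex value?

0xDC192F

s_0 = plaintext = 0xB37DC3
s_1 = Round(s_0, k_0) = 0xDC31F7
s_2 = Round(s_1, k_1) = 0x1F7DC1
s_3 = Round(s_2, k_2) = 0xDC192F
s_4 = Round(s_3, k_3) = 0x92FFCC
s_5 = Round(s_4, k_4) = 0xFCC69D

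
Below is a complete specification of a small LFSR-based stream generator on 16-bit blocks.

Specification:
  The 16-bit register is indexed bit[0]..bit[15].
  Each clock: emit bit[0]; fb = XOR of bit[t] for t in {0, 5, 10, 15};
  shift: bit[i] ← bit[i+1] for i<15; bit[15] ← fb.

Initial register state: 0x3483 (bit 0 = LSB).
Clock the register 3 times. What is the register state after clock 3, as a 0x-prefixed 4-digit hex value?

0xC690

reg_0 = 0x3483
clock 1: out=1, reg = 0x1A41
clock 2: out=1, reg = 0x8D20
clock 3: out=0, reg = 0xC690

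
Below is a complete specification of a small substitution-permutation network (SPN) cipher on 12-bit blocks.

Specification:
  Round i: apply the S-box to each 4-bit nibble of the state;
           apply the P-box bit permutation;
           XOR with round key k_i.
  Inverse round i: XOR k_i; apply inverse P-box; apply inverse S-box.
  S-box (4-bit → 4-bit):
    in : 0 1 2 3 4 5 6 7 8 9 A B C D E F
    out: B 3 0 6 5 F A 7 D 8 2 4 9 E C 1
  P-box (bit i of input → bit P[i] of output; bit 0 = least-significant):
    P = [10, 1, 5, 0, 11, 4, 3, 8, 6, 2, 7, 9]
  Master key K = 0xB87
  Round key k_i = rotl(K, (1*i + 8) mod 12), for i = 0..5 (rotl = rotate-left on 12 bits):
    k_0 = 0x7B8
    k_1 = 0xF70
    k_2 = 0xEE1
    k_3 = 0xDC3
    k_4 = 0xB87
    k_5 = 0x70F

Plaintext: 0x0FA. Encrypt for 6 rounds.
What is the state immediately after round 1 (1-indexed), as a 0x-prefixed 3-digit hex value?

0xDFE

s_0 = plaintext = 0x0FA
s_1 = Round(s_0, k_0) = 0xDFE
s_2 = Round(s_1, k_1) = 0x5D5
s_3 = Round(s_2, k_2) = 0x91E
s_4 = Round(s_3, k_3) = 0x7F2
s_5 = Round(s_4, k_4) = 0x343
s_6 = Round(s_5, k_5) = 0xFA1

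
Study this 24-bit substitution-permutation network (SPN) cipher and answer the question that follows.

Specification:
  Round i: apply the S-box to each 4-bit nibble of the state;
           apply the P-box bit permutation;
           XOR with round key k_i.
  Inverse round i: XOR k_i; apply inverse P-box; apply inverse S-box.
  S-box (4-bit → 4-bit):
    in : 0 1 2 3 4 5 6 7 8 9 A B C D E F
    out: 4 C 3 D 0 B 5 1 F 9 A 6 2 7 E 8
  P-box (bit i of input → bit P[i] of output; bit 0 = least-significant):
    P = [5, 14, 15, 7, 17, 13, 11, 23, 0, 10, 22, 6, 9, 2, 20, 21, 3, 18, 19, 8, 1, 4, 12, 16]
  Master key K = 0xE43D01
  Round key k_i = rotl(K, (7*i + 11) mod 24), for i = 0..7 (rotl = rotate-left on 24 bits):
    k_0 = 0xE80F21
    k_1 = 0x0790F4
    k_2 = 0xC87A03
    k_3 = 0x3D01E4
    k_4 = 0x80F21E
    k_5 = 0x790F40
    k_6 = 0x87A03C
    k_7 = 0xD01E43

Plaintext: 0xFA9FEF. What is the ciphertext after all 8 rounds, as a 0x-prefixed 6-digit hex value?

s_0 = plaintext = 0xFA9FEF
s_1 = Round(s_0, k_0) = 0x4D24E1
s_2 = Round(s_1, k_1) = 0x8B3A78
s_3 = Round(s_2, k_2) = 0xF7ACF1
s_4 = Round(s_3, k_3) = 0x9C8568
s_5 = Round(s_4, k_4) = 0xB73CF9
s_6 = Round(s_5, k_5) = 0xC919F8
s_7 = Round(s_6, k_6) = 0x3761C5
s_8 = Round(s_7, k_7) = 0x816CA9

0x816CA9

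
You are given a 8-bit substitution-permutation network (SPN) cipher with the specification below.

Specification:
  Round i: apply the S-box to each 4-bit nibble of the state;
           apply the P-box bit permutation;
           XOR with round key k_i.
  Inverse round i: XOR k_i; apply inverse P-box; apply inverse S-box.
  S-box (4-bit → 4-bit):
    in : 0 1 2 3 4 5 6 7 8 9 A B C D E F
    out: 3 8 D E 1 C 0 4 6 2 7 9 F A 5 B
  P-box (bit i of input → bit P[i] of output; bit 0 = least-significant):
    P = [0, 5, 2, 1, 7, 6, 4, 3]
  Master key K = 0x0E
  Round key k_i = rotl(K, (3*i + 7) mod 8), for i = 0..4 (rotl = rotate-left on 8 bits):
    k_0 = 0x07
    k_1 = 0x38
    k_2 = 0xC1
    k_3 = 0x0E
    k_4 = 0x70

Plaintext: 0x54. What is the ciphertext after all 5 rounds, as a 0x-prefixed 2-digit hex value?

s_0 = plaintext = 0x54
s_1 = Round(s_0, k_0) = 0x1E
s_2 = Round(s_1, k_1) = 0x35
s_3 = Round(s_2, k_2) = 0x9F
s_4 = Round(s_3, k_3) = 0x6D
s_5 = Round(s_4, k_4) = 0x52

0x52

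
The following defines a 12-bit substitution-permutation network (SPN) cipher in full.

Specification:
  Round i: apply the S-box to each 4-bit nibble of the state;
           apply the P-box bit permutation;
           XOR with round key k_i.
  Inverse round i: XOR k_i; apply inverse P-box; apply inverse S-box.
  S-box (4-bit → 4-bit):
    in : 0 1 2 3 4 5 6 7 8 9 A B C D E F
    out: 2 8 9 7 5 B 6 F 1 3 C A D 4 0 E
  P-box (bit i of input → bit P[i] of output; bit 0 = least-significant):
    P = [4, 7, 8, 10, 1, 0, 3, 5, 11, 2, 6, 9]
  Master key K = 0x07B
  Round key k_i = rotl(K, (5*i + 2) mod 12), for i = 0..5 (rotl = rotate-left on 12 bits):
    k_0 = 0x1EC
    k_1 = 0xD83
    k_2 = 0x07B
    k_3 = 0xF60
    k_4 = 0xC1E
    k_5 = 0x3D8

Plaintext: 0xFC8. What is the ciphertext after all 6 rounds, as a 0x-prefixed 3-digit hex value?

s_0 = plaintext = 0xFC8
s_1 = Round(s_0, k_0) = 0x392
s_2 = Round(s_1, k_1) = 0x1D4
s_3 = Round(s_2, k_2) = 0x363
s_4 = Round(s_3, k_3) = 0x6BD
s_5 = Round(s_4, k_4) = 0xD7B
s_6 = Round(s_5, k_5) = 0x733

0x733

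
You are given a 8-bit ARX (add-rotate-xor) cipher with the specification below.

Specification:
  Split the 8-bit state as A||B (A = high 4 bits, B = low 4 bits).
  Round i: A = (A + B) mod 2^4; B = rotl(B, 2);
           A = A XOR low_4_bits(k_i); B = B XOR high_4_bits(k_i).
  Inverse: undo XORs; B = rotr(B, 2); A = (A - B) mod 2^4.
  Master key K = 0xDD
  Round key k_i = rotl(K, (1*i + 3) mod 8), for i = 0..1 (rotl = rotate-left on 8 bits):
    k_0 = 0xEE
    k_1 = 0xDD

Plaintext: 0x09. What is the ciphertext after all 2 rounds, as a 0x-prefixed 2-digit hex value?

0x2F

s_0 = plaintext = 0x09
s_1 = Round(s_0, k_0) = 0x78
s_2 = Round(s_1, k_1) = 0x2F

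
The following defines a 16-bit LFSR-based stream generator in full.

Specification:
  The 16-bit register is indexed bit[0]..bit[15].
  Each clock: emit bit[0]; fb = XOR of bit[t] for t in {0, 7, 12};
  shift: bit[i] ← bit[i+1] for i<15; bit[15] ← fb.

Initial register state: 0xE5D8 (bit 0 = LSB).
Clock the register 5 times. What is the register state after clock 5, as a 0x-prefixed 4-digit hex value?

0x6F2E

reg_0 = 0xE5D8
clock 1: out=0, reg = 0xF2EC
clock 2: out=0, reg = 0x7976
clock 3: out=0, reg = 0xBCBB
clock 4: out=1, reg = 0xDE5D
clock 5: out=1, reg = 0x6F2E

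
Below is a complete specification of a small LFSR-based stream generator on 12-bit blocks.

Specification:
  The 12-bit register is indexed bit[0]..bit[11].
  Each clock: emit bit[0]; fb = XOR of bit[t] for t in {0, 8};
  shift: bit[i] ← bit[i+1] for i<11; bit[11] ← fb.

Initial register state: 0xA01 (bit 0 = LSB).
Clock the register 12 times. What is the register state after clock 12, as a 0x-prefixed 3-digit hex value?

0x1BB

reg_0 = 0xA01
clock 1: out=1, reg = 0xD00
clock 2: out=0, reg = 0xE80
clock 3: out=0, reg = 0x740
clock 4: out=0, reg = 0xBA0
clock 5: out=0, reg = 0xDD0
clock 6: out=0, reg = 0xEE8
clock 7: out=0, reg = 0x774
clock 8: out=0, reg = 0xBBA
clock 9: out=0, reg = 0xDDD
clock 10: out=1, reg = 0x6EE
clock 11: out=0, reg = 0x377
clock 12: out=1, reg = 0x1BB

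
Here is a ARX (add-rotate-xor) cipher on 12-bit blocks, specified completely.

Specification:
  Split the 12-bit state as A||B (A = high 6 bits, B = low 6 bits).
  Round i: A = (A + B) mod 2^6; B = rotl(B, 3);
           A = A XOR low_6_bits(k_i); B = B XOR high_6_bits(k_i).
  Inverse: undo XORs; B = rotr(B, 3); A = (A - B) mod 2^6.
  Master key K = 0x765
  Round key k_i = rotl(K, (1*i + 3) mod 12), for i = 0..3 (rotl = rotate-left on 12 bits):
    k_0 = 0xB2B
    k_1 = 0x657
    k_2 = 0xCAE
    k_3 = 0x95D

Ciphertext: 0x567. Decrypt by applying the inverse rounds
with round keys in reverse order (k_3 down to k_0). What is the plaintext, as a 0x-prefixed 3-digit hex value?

s_0 = ciphertext = 0x567
s_1 = InvRound(s_0, k_3) = 0xE10
s_2 = InvRound(s_1, k_2) = 0x094
s_3 = InvRound(s_2, k_1) = 0xB29
s_4 = InvRound(s_3, k_0) = 0x7E8

0x7E8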